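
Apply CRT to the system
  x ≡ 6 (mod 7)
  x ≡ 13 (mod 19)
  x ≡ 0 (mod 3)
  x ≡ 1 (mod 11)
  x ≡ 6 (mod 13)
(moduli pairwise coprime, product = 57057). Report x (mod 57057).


Product of moduli M = 7 · 19 · 3 · 11 · 13 = 57057.
Merge one congruence at a time:
  Start: x ≡ 6 (mod 7).
  Combine with x ≡ 13 (mod 19); new modulus lcm = 133.
    Write x = 6 + 7·t and substitute into x ≡ 13 (mod 19): 7·t ≡ 13 − 6 = 7 (mod 19).
    The inverse of 7 mod 19 is 11 (since 7·11 = 77 = 4·19 + 1), so t ≡ 11·7 = 77 ≡ 1 (mod 19).
    Then x = 6 + 7·1 = 13, valid modulo lcm(7, 19) = 133: x ≡ 13 (mod 133).
  Combine with x ≡ 0 (mod 3); new modulus lcm = 399.
    Write x = 13 + 133·t and substitute into x ≡ 0 (mod 3): 133·t ≡ 0 − 13 = -13 (mod 3).
    Reduce coefficients mod 3: 1·t ≡ 2 (mod 3).
    So t ≡ 2 (mod 3).
    Then x = 13 + 133·2 = 279, valid modulo lcm(133, 3) = 399: x ≡ 279 (mod 399).
  Combine with x ≡ 1 (mod 11); new modulus lcm = 4389.
    Write x = 279 + 399·t and substitute into x ≡ 1 (mod 11): 399·t ≡ 1 − 279 = -278 (mod 11).
    Reduce coefficients mod 11: 3·t ≡ 8 (mod 11).
    The inverse of 3 mod 11 is 4 (since 3·4 = 12 = 1·11 + 1), so t ≡ 4·8 = 32 ≡ 10 (mod 11).
    Then x = 279 + 399·10 = 4269, valid modulo lcm(399, 11) = 4389: x ≡ 4269 (mod 4389).
  Combine with x ≡ 6 (mod 13); new modulus lcm = 57057.
    Write x = 4269 + 4389·t and substitute into x ≡ 6 (mod 13): 4389·t ≡ 6 − 4269 = -4263 (mod 13).
    Reduce coefficients mod 13: 8·t ≡ 1 (mod 13).
    The inverse of 8 mod 13 is 5 (since 8·5 = 40 = 3·13 + 1), so t ≡ 5·1 = 5 ≡ 5 (mod 13).
    Then x = 4269 + 4389·5 = 26214, valid modulo lcm(4389, 13) = 57057: x ≡ 26214 (mod 57057).
Verify against each original: 26214 mod 7 = 6, 26214 mod 19 = 13, 26214 mod 3 = 0, 26214 mod 11 = 1, 26214 mod 13 = 6.

x ≡ 26214 (mod 57057).


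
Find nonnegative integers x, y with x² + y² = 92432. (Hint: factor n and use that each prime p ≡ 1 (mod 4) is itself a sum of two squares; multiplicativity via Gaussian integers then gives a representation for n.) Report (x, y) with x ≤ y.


Step 1: Factor n = 92432 = 2^4 · 53 · 109.
Step 2: Check the mod-4 condition on each prime factor: 2 = 2 (special); 53 ≡ 1 (mod 4), exponent 1; 109 ≡ 1 (mod 4), exponent 1.
All primes ≡ 3 (mod 4) appear to even exponent (or don't appear), so by the two-squares theorem n IS expressible as a sum of two squares.
Step 3: Build a representation. Group n = k² · m with k = 4 and m = 53 · 109 = 5777 (a product of primes ≡ 1 (mod 4)); a representation of m scales to one of n via (k·x)² + (k·y)² = k²(x² + y²). Each prime p ≡ 1 (mod 4) is itself a sum of two squares; find a² by testing p − a² for a perfect square:
  53: 53 − 1² = 52, 53 − 2² = 49 = 7² ⇒ 53 = 2² + 7².
  109: 109 − 1² = 108, 109 − 2² = 105, 109 − 3² = 100 = 10² ⇒ 109 = 3² + 10².
  Combine using the Brahmagupta–Fibonacci identity (a² + b²)(c² + d²) = (ac − bd)² + (ad + bc)² = (ac + bd)² + (ad − bc)²:
  53 · 109 = 5777: from (2² + 7²)(3² + 10²), take (2·3 − 7·10, 2·10 + 7·3) = (6 − 70, 20 + 21) = (-64, 41); dropping signs (only squares matter) gives (64, 41); check 64² + 41² = 4096 + 1681 = 5777 ✓.
  Scale by k = 4: (4·64, 4·41) = (256, 164).
Step 4: Order so x ≤ y and verify: 164² + 256² = 26896 + 65536 = 92432 = n. ✓

n = 92432 = 164² + 256² (one valid representation with x ≤ y).


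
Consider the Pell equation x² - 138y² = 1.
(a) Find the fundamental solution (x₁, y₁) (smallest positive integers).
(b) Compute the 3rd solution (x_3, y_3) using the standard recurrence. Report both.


Step 1: Find the fundamental solution (x₁, y₁) of x² - 138y² = 1.
  Expand √138 as a continued fraction. a₀ = ⌊√138⌋ = 11; iterate m_{k+1} = d_k·a_k − m_k, d_{k+1} = (138 − m_{k+1}²)/d_k, a_{k+1} = ⌊(a₀ + m_{k+1})/d_{k+1}⌋ (starting m₀ = 0, d₀ = 1), with convergents p_k = a_k·p_{k-1} + p_{k-2}, q_k = a_k·q_{k-1} + q_{k-2} (p₋₁ = 1, q₋₁ = 0):
  k = 0: a₀ = 11; p₀/q₀ = 11/1; p₀² − 138·q₀² = 121 − 138 = -17.
  k = 1: m = 11, d = 17, a = ⌊(11 + 11)/17⌋ = 1; p/q = (1·11 + 1)/(1·1 + 0) = 12/1; p² − 138·q² = 144 − 138 = 6.
  k = 2: m = 6, d = 6, a = ⌊(11 + 6)/6⌋ = 2; p/q = (2·12 + 11)/(2·1 + 1) = 35/3; p² − 138·q² = 1225 − 1242 = -17.
  k = 3: m = 6, d = 17, a = ⌊(11 + 6)/17⌋ = 1; p/q = (1·35 + 12)/(1·3 + 1) = 47/4; p² − 138·q² = 2209 − 2208 = 1.
  The first convergent with p² − 138·q² = 1 gives the fundamental solution (x₁, y₁) = (47, 4).
Step 2: Apply the recurrence (x_{n+1}, y_{n+1}) = (x₁x_n + 138y₁y_n, x₁y_n + y₁x_n) repeatedly.
  From (x_1, y_1) = (47, 4): x_2 = 47·47 + 138·4·4 = 4417; y_2 = 47·4 + 4·47 = 376.
  From (x_2, y_2) = (4417, 376): x_3 = 47·4417 + 138·4·376 = 415151; y_3 = 47·376 + 4·4417 = 35340.
Step 3: Verify x_3² - 138·y_3² = 172350352801 - 172350352800 = 1 (should be 1). ✓

(x_1, y_1) = (47, 4); (x_3, y_3) = (415151, 35340).


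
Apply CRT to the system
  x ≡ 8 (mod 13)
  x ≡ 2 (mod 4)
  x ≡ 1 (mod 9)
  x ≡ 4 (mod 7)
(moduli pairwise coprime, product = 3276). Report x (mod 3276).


Product of moduli M = 13 · 4 · 9 · 7 = 3276.
Merge one congruence at a time:
  Start: x ≡ 8 (mod 13).
  Combine with x ≡ 2 (mod 4); new modulus lcm = 52.
    Write x = 8 + 13·t and substitute into x ≡ 2 (mod 4): 13·t ≡ 2 − 8 = -6 (mod 4).
    Reduce coefficients mod 4: 1·t ≡ 2 (mod 4).
    So t ≡ 2 (mod 4).
    Then x = 8 + 13·2 = 34, valid modulo lcm(13, 4) = 52: x ≡ 34 (mod 52).
  Combine with x ≡ 1 (mod 9); new modulus lcm = 468.
    Write x = 34 + 52·t and substitute into x ≡ 1 (mod 9): 52·t ≡ 1 − 34 = -33 (mod 9).
    Reduce coefficients mod 9: 7·t ≡ 3 (mod 9).
    The inverse of 7 mod 9 is 4 (since 7·4 = 28 = 3·9 + 1), so t ≡ 4·3 = 12 ≡ 3 (mod 9).
    Then x = 34 + 52·3 = 190, valid modulo lcm(52, 9) = 468: x ≡ 190 (mod 468).
  Combine with x ≡ 4 (mod 7); new modulus lcm = 3276.
    Write x = 190 + 468·t and substitute into x ≡ 4 (mod 7): 468·t ≡ 4 − 190 = -186 (mod 7).
    Reduce coefficients mod 7: 6·t ≡ 3 (mod 7).
    The inverse of 6 mod 7 is 6 (since 6·6 = 36 = 5·7 + 1), so t ≡ 6·3 = 18 ≡ 4 (mod 7).
    Then x = 190 + 468·4 = 2062, valid modulo lcm(468, 7) = 3276: x ≡ 2062 (mod 3276).
Verify against each original: 2062 mod 13 = 8, 2062 mod 4 = 2, 2062 mod 9 = 1, 2062 mod 7 = 4.

x ≡ 2062 (mod 3276).


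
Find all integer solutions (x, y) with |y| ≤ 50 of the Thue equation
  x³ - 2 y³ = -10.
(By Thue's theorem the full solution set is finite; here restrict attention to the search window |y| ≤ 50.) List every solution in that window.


The equation is x³ - 2y³ = -10. For fixed y, x³ = 2·y³ − 10, so a solution requires the RHS to be a perfect cube.
Strategy: iterate y from -50 to 50, compute RHS = 2·y³ − 10, and check whether it is a (positive or negative) perfect cube.
Check small values of y:
  y = 0: RHS = -10 is not a perfect cube.
  y = 1: RHS = -8 = (-2)³ ⇒ x = -2 works.
  y = -1: RHS = -12 is not a perfect cube.
  y = 2: RHS = 6 is not a perfect cube.
  y = -2: RHS = -26 is not a perfect cube.
  y = 3: RHS = 44 is not a perfect cube.
  y = -3: RHS = -64 = (-4)³ ⇒ x = -4 works.
Continuing the search up to |y| = 50 finds no further solutions beyond those listed.
Collected solutions: (-2, 1), (-4, -3).

Solutions (with |y| ≤ 50): (-2, 1), (-4, -3).


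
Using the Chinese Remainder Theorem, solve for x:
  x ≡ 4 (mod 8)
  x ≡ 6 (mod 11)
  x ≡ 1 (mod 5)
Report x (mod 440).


Moduli 8, 11, 5 are pairwise coprime; by CRT there is a unique solution modulo M = 8 · 11 · 5 = 440.
Solve pairwise, accumulating the modulus:
  Start with x ≡ 4 (mod 8).
  Combine with x ≡ 6 (mod 11): since gcd(8, 11) = 1, we get a unique residue mod 88.
    Write x = 4 + 8·t and substitute into x ≡ 6 (mod 11): 8·t ≡ 6 − 4 = 2 (mod 11).
    The inverse of 8 mod 11 is 7 (since 8·7 = 56 = 5·11 + 1), so t ≡ 7·2 = 14 ≡ 3 (mod 11).
    Then x = 4 + 8·3 = 28, valid modulo lcm(8, 11) = 88: x ≡ 28 (mod 88).
  Combine with x ≡ 1 (mod 5): since gcd(88, 5) = 1, we get a unique residue mod 440.
    Write x = 28 + 88·t and substitute into x ≡ 1 (mod 5): 88·t ≡ 1 − 28 = -27 (mod 5).
    Reduce coefficients mod 5: 3·t ≡ 3 (mod 5).
    The inverse of 3 mod 5 is 2 (since 3·2 = 6 = 1·5 + 1), so t ≡ 2·3 = 6 ≡ 1 (mod 5).
    Then x = 28 + 88·1 = 116, valid modulo lcm(88, 5) = 440: x ≡ 116 (mod 440).
Verify: 116 mod 8 = 4 ✓, 116 mod 11 = 6 ✓, 116 mod 5 = 1 ✓.

x ≡ 116 (mod 440).


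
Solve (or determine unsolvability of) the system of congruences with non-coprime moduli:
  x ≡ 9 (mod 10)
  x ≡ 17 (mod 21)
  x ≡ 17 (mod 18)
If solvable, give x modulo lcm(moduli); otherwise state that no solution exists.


Moduli 10, 21, 18 are not pairwise coprime, so CRT works modulo lcm(m_i) when all pairwise compatibility conditions hold.
Pairwise compatibility: gcd(m_i, m_j) must divide a_i - a_j for every pair.
Merge one congruence at a time:
  Start: x ≡ 9 (mod 10).
  Combine with x ≡ 17 (mod 21): gcd(10, 21) = 1; 17 - 9 = 8, which IS divisible by 1, so compatible.
    Write x = 9 + 10·t and substitute into x ≡ 17 (mod 21): 10·t ≡ 17 − 9 = 8 (mod 21).
    The inverse of 10 mod 21 is 19 (since 10·19 = 190 = 9·21 + 1), so t ≡ 19·8 = 152 ≡ 5 (mod 21).
    Then x = 9 + 10·5 = 59, valid modulo lcm(10, 21) = 210: x ≡ 59 (mod 210).
  Combine with x ≡ 17 (mod 18): gcd(210, 18) = 6; 17 - 59 = -42, which IS divisible by 6, so compatible.
    Write x = 59 + 210·t and substitute into x ≡ 17 (mod 18): 210·t ≡ 17 − 59 = -42 (mod 18).
    Divide the congruence (and modulus) by g = 6: 35·t ≡ -7 (mod 3).
    Reduce coefficients mod 3: 2·t ≡ 2 (mod 3).
    The inverse of 2 mod 3 is 2 (since 2·2 = 4 = 1·3 + 1), so t ≡ 2·2 = 4 ≡ 1 (mod 3).
    Then x = 59 + 210·1 = 269, valid modulo lcm(210, 18) = 630: x ≡ 269 (mod 630).
Verify: 269 mod 10 = 9, 269 mod 21 = 17, 269 mod 18 = 17.

x ≡ 269 (mod 630).


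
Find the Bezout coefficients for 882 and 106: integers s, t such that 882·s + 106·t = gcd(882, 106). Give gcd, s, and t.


Euclidean algorithm on (882, 106) — divide until remainder is 0:
  882 = 8 · 106 + 34
  106 = 3 · 34 + 4
  34 = 8 · 4 + 2
  4 = 2 · 2 + 0
gcd(882, 106) = 2.
Track Bezout coefficients alongside the remainders: start with r₀ = 882 = a·1 + b·0 (s = 1, t = 0) and r₁ = 106 = a·0 + b·1 (s = 0, t = 1); each new remainder r_{k+1} = r_{k-1} − q_k·r_k inherits s_{k+1} = s_{k-1} − q_k·s_k, t_{k+1} = t_{k-1} − q_k·t_k, so r_k = a·s_k + b·t_k at every step:
  q = 8: r = 34, s = 1 − 8·0 = 1, t = 0 − 8·1 = -8  (check: 882·1 + 106·(-8) = 34)
  q = 3: r = 4, s = 0 − 3·1 = -3, t = 1 − 3·(-8) = 25  (check: 882·(-3) + 106·25 = 4)
  q = 8: r = 2, s = 1 − 8·(-3) = 25, t = -8 − 8·25 = -208  (check: 882·25 + 106·(-208) = 2)
The row with r = 2 (the gcd) gives the Bezout coefficients s = 25, t = -208.
Result: 882 · (25) + 106 · (-208) = 2.

gcd(882, 106) = 2; s = 25, t = -208 (check: 882·25 + 106·(-208) = 2).


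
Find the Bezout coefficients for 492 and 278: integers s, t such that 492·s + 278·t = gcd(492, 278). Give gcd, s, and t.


Euclidean algorithm on (492, 278) — divide until remainder is 0:
  492 = 1 · 278 + 214
  278 = 1 · 214 + 64
  214 = 3 · 64 + 22
  64 = 2 · 22 + 20
  22 = 1 · 20 + 2
  20 = 10 · 2 + 0
gcd(492, 278) = 2.
Track Bezout coefficients alongside the remainders: start with r₀ = 492 = a·1 + b·0 (s = 1, t = 0) and r₁ = 278 = a·0 + b·1 (s = 0, t = 1); each new remainder r_{k+1} = r_{k-1} − q_k·r_k inherits s_{k+1} = s_{k-1} − q_k·s_k, t_{k+1} = t_{k-1} − q_k·t_k, so r_k = a·s_k + b·t_k at every step:
  q = 1: r = 214, s = 1 − 1·0 = 1, t = 0 − 1·1 = -1  (check: 492·1 + 278·(-1) = 214)
  q = 1: r = 64, s = 0 − 1·1 = -1, t = 1 − 1·(-1) = 2  (check: 492·(-1) + 278·2 = 64)
  q = 3: r = 22, s = 1 − 3·(-1) = 4, t = -1 − 3·2 = -7  (check: 492·4 + 278·(-7) = 22)
  q = 2: r = 20, s = -1 − 2·4 = -9, t = 2 − 2·(-7) = 16  (check: 492·(-9) + 278·16 = 20)
  q = 1: r = 2, s = 4 − 1·(-9) = 13, t = -7 − 1·16 = -23  (check: 492·13 + 278·(-23) = 2)
The row with r = 2 (the gcd) gives the Bezout coefficients s = 13, t = -23.
Result: 492 · (13) + 278 · (-23) = 2.

gcd(492, 278) = 2; s = 13, t = -23 (check: 492·13 + 278·(-23) = 2).


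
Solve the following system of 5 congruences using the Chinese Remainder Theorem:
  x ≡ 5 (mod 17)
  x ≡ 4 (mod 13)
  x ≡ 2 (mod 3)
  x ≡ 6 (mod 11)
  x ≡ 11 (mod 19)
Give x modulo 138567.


Product of moduli M = 17 · 13 · 3 · 11 · 19 = 138567.
Merge one congruence at a time:
  Start: x ≡ 5 (mod 17).
  Combine with x ≡ 4 (mod 13); new modulus lcm = 221.
    Write x = 5 + 17·t and substitute into x ≡ 4 (mod 13): 17·t ≡ 4 − 5 = -1 (mod 13).
    Reduce coefficients mod 13: 4·t ≡ 12 (mod 13).
    The inverse of 4 mod 13 is 10 (since 4·10 = 40 = 3·13 + 1), so t ≡ 10·12 = 120 ≡ 3 (mod 13).
    Then x = 5 + 17·3 = 56, valid modulo lcm(17, 13) = 221: x ≡ 56 (mod 221).
  Combine with x ≡ 2 (mod 3); new modulus lcm = 663.
    Write x = 56 + 221·t and substitute into x ≡ 2 (mod 3): 221·t ≡ 2 − 56 = -54 (mod 3).
    Reduce coefficients mod 3: 2·t ≡ 0 (mod 3).
    The inverse of 2 mod 3 is 2 (since 2·2 = 4 = 1·3 + 1), so t ≡ 2·0 = 0 ≡ 0 (mod 3).
    Then x = 56 + 221·0 = 56, valid modulo lcm(221, 3) = 663: x ≡ 56 (mod 663).
  Combine with x ≡ 6 (mod 11); new modulus lcm = 7293.
    Write x = 56 + 663·t and substitute into x ≡ 6 (mod 11): 663·t ≡ 6 − 56 = -50 (mod 11).
    Reduce coefficients mod 11: 3·t ≡ 5 (mod 11).
    The inverse of 3 mod 11 is 4 (since 3·4 = 12 = 1·11 + 1), so t ≡ 4·5 = 20 ≡ 9 (mod 11).
    Then x = 56 + 663·9 = 6023, valid modulo lcm(663, 11) = 7293: x ≡ 6023 (mod 7293).
  Combine with x ≡ 11 (mod 19); new modulus lcm = 138567.
    Write x = 6023 + 7293·t and substitute into x ≡ 11 (mod 19): 7293·t ≡ 11 − 6023 = -6012 (mod 19).
    Reduce coefficients mod 19: 16·t ≡ 11 (mod 19).
    The inverse of 16 mod 19 is 6 (since 16·6 = 96 = 5·19 + 1), so t ≡ 6·11 = 66 ≡ 9 (mod 19).
    Then x = 6023 + 7293·9 = 71660, valid modulo lcm(7293, 19) = 138567: x ≡ 71660 (mod 138567).
Verify against each original: 71660 mod 17 = 5, 71660 mod 13 = 4, 71660 mod 3 = 2, 71660 mod 11 = 6, 71660 mod 19 = 11.

x ≡ 71660 (mod 138567).


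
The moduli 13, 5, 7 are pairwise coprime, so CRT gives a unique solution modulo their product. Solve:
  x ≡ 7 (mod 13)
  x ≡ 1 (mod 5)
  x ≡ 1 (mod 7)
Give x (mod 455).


Moduli 13, 5, 7 are pairwise coprime; by CRT there is a unique solution modulo M = 13 · 5 · 7 = 455.
Solve pairwise, accumulating the modulus:
  Start with x ≡ 7 (mod 13).
  Combine with x ≡ 1 (mod 5): since gcd(13, 5) = 1, we get a unique residue mod 65.
    Write x = 7 + 13·t and substitute into x ≡ 1 (mod 5): 13·t ≡ 1 − 7 = -6 (mod 5).
    Reduce coefficients mod 5: 3·t ≡ 4 (mod 5).
    The inverse of 3 mod 5 is 2 (since 3·2 = 6 = 1·5 + 1), so t ≡ 2·4 = 8 ≡ 3 (mod 5).
    Then x = 7 + 13·3 = 46, valid modulo lcm(13, 5) = 65: x ≡ 46 (mod 65).
  Combine with x ≡ 1 (mod 7): since gcd(65, 7) = 1, we get a unique residue mod 455.
    Write x = 46 + 65·t and substitute into x ≡ 1 (mod 7): 65·t ≡ 1 − 46 = -45 (mod 7).
    Reduce coefficients mod 7: 2·t ≡ 4 (mod 7).
    The inverse of 2 mod 7 is 4 (since 2·4 = 8 = 1·7 + 1), so t ≡ 4·4 = 16 ≡ 2 (mod 7).
    Then x = 46 + 65·2 = 176, valid modulo lcm(65, 7) = 455: x ≡ 176 (mod 455).
Verify: 176 mod 13 = 7 ✓, 176 mod 5 = 1 ✓, 176 mod 7 = 1 ✓.

x ≡ 176 (mod 455).


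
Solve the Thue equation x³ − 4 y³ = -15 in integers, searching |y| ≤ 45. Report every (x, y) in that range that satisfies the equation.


The equation is x³ - 4y³ = -15. For fixed y, x³ = 4·y³ − 15, so a solution requires the RHS to be a perfect cube.
Strategy: iterate y from -45 to 45, compute RHS = 4·y³ − 15, and check whether it is a (positive or negative) perfect cube.
Check small values of y:
  y = 0: RHS = -15 is not a perfect cube.
  y = 1: RHS = -11 is not a perfect cube.
  y = -1: RHS = -19 is not a perfect cube.
  y = 2: RHS = 17 is not a perfect cube.
  y = -2: RHS = -47 is not a perfect cube.
  y = 3: RHS = 93 is not a perfect cube.
  y = -3: RHS = -123 is not a perfect cube.
Continuing the search up to |y| = 45 finds no solutions either.
No (x, y) in the scanned range satisfies the equation.

No integer solutions with |y| ≤ 45.


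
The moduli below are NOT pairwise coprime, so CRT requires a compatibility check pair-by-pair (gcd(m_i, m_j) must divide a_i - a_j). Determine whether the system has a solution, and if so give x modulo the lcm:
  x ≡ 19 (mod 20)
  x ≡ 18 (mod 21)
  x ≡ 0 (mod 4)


Moduli 20, 21, 4 are not pairwise coprime, so CRT works modulo lcm(m_i) when all pairwise compatibility conditions hold.
Pairwise compatibility: gcd(m_i, m_j) must divide a_i - a_j for every pair.
Merge one congruence at a time:
  Start: x ≡ 19 (mod 20).
  Combine with x ≡ 18 (mod 21): gcd(20, 21) = 1; 18 - 19 = -1, which IS divisible by 1, so compatible.
    Write x = 19 + 20·t and substitute into x ≡ 18 (mod 21): 20·t ≡ 18 − 19 = -1 (mod 21).
    Reduce coefficients mod 21: 20·t ≡ 20 (mod 21).
    The inverse of 20 mod 21 is 20 (since 20·20 = 400 = 19·21 + 1), so t ≡ 20·20 = 400 ≡ 1 (mod 21).
    Then x = 19 + 20·1 = 39, valid modulo lcm(20, 21) = 420: x ≡ 39 (mod 420).
  Combine with x ≡ 0 (mod 4): gcd(420, 4) = 4, and 0 - 39 = -39 is NOT divisible by 4.
    ⇒ system is inconsistent (no integer solution).

No solution (the system is inconsistent).


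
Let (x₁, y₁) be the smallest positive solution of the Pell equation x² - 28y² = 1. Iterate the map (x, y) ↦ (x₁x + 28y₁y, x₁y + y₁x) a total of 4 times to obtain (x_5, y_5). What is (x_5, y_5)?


Step 1: Find the fundamental solution (x₁, y₁) of x² - 28y² = 1.
  Expand √28 as a continued fraction. a₀ = ⌊√28⌋ = 5; iterate m_{k+1} = d_k·a_k − m_k, d_{k+1} = (28 − m_{k+1}²)/d_k, a_{k+1} = ⌊(a₀ + m_{k+1})/d_{k+1}⌋ (starting m₀ = 0, d₀ = 1), with convergents p_k = a_k·p_{k-1} + p_{k-2}, q_k = a_k·q_{k-1} + q_{k-2} (p₋₁ = 1, q₋₁ = 0):
  k = 0: a₀ = 5; p₀/q₀ = 5/1; p₀² − 28·q₀² = 25 − 28 = -3.
  k = 1: m = 5, d = 3, a = ⌊(5 + 5)/3⌋ = 3; p/q = (3·5 + 1)/(3·1 + 0) = 16/3; p² − 28·q² = 256 − 252 = 4.
  k = 2: m = 4, d = 4, a = ⌊(5 + 4)/4⌋ = 2; p/q = (2·16 + 5)/(2·3 + 1) = 37/7; p² − 28·q² = 1369 − 1372 = -3.
  k = 3: m = 4, d = 3, a = ⌊(5 + 4)/3⌋ = 3; p/q = (3·37 + 16)/(3·7 + 3) = 127/24; p² − 28·q² = 16129 − 16128 = 1.
  The first convergent with p² − 28·q² = 1 gives the fundamental solution (x₁, y₁) = (127, 24).
Step 2: Apply the recurrence (x_{n+1}, y_{n+1}) = (x₁x_n + 28y₁y_n, x₁y_n + y₁x_n) repeatedly.
  From (x_1, y_1) = (127, 24): x_2 = 127·127 + 28·24·24 = 32257; y_2 = 127·24 + 24·127 = 6096.
  From (x_2, y_2) = (32257, 6096): x_3 = 127·32257 + 28·24·6096 = 8193151; y_3 = 127·6096 + 24·32257 = 1548360.
  From (x_3, y_3) = (8193151, 1548360): x_4 = 127·8193151 + 28·24·1548360 = 2081028097; y_4 = 127·1548360 + 24·8193151 = 393277344.
  From (x_4, y_4) = (2081028097, 393277344): x_5 = 127·2081028097 + 28·24·393277344 = 528572943487; y_5 = 127·393277344 + 24·2081028097 = 99890897016.
Step 3: Verify x_5² - 28·y_5² = 279389356586511295719169 - 279389356586511295719168 = 1 (should be 1). ✓

(x_1, y_1) = (127, 24); (x_5, y_5) = (528572943487, 99890897016).


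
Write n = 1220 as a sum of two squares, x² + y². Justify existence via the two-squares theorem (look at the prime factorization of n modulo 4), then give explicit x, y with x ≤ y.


Step 1: Factor n = 1220 = 2^2 · 5 · 61.
Step 2: Check the mod-4 condition on each prime factor: 2 = 2 (special); 5 ≡ 1 (mod 4), exponent 1; 61 ≡ 1 (mod 4), exponent 1.
All primes ≡ 3 (mod 4) appear to even exponent (or don't appear), so by the two-squares theorem n IS expressible as a sum of two squares.
Step 3: Build a representation. Group n = k² · m with k = 2 and m = 5 · 61 = 305 (a product of primes ≡ 1 (mod 4)); a representation of m scales to one of n via (k·x)² + (k·y)² = k²(x² + y²). Each prime p ≡ 1 (mod 4) is itself a sum of two squares; find a² by testing p − a² for a perfect square:
  5: 5 − 1² = 4 = 2² ⇒ 5 = 1² + 2².
  61: 61 − 1² = 60, 61 − 2² = 57, 61 − 3² = 52, 61 − 4² = 45, 61 − 5² = 36 = 6² ⇒ 61 = 5² + 6².
  Combine using the Brahmagupta–Fibonacci identity (a² + b²)(c² + d²) = (ac − bd)² + (ad + bc)² = (ac + bd)² + (ad − bc)²:
  5 · 61 = 305: from (1² + 2²)(5² + 6²), take (1·5 − 2·6, 1·6 + 2·5) = (5 − 12, 6 + 10) = (-7, 16); dropping signs (only squares matter) gives (7, 16); check 7² + 16² = 49 + 256 = 305 ✓.
  Scale by k = 2: (2·7, 2·16) = (14, 32).
Step 4: Order so x ≤ y and verify: 14² + 32² = 196 + 1024 = 1220 = n. ✓

n = 1220 = 14² + 32² (one valid representation with x ≤ y).


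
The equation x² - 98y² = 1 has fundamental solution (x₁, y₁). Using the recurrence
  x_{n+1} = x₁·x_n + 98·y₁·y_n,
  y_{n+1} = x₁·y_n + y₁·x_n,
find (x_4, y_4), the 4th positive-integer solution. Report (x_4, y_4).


Step 1: Find the fundamental solution (x₁, y₁) of x² - 98y² = 1.
  Expand √98 as a continued fraction. a₀ = ⌊√98⌋ = 9; iterate m_{k+1} = d_k·a_k − m_k, d_{k+1} = (98 − m_{k+1}²)/d_k, a_{k+1} = ⌊(a₀ + m_{k+1})/d_{k+1}⌋ (starting m₀ = 0, d₀ = 1), with convergents p_k = a_k·p_{k-1} + p_{k-2}, q_k = a_k·q_{k-1} + q_{k-2} (p₋₁ = 1, q₋₁ = 0):
  k = 0: a₀ = 9; p₀/q₀ = 9/1; p₀² − 98·q₀² = 81 − 98 = -17.
  k = 1: m = 9, d = 17, a = ⌊(9 + 9)/17⌋ = 1; p/q = (1·9 + 1)/(1·1 + 0) = 10/1; p² − 98·q² = 100 − 98 = 2.
  k = 2: m = 8, d = 2, a = ⌊(9 + 8)/2⌋ = 8; p/q = (8·10 + 9)/(8·1 + 1) = 89/9; p² − 98·q² = 7921 − 7938 = -17.
  k = 3: m = 8, d = 17, a = ⌊(9 + 8)/17⌋ = 1; p/q = (1·89 + 10)/(1·9 + 1) = 99/10; p² − 98·q² = 9801 − 9800 = 1.
  The first convergent with p² − 98·q² = 1 gives the fundamental solution (x₁, y₁) = (99, 10).
Step 2: Apply the recurrence (x_{n+1}, y_{n+1}) = (x₁x_n + 98y₁y_n, x₁y_n + y₁x_n) repeatedly.
  From (x_1, y_1) = (99, 10): x_2 = 99·99 + 98·10·10 = 19601; y_2 = 99·10 + 10·99 = 1980.
  From (x_2, y_2) = (19601, 1980): x_3 = 99·19601 + 98·10·1980 = 3880899; y_3 = 99·1980 + 10·19601 = 392030.
  From (x_3, y_3) = (3880899, 392030): x_4 = 99·3880899 + 98·10·392030 = 768398401; y_4 = 99·392030 + 10·3880899 = 77619960.
Step 3: Verify x_4² - 98·y_4² = 590436102659356801 - 590436102659356800 = 1 (should be 1). ✓

(x_1, y_1) = (99, 10); (x_4, y_4) = (768398401, 77619960).


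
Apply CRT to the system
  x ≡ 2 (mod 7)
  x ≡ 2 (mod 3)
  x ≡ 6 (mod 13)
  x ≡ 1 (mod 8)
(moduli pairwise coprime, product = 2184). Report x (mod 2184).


Product of moduli M = 7 · 3 · 13 · 8 = 2184.
Merge one congruence at a time:
  Start: x ≡ 2 (mod 7).
  Combine with x ≡ 2 (mod 3); new modulus lcm = 21.
    Write x = 2 + 7·t and substitute into x ≡ 2 (mod 3): 7·t ≡ 2 − 2 = 0 (mod 3).
    Reduce coefficients mod 3: 1·t ≡ 0 (mod 3).
    So t ≡ 0 (mod 3).
    Then x = 2 + 7·0 = 2, valid modulo lcm(7, 3) = 21: x ≡ 2 (mod 21).
  Combine with x ≡ 6 (mod 13); new modulus lcm = 273.
    Write x = 2 + 21·t and substitute into x ≡ 6 (mod 13): 21·t ≡ 6 − 2 = 4 (mod 13).
    Reduce coefficients mod 13: 8·t ≡ 4 (mod 13).
    The inverse of 8 mod 13 is 5 (since 8·5 = 40 = 3·13 + 1), so t ≡ 5·4 = 20 ≡ 7 (mod 13).
    Then x = 2 + 21·7 = 149, valid modulo lcm(21, 13) = 273: x ≡ 149 (mod 273).
  Combine with x ≡ 1 (mod 8); new modulus lcm = 2184.
    Write x = 149 + 273·t and substitute into x ≡ 1 (mod 8): 273·t ≡ 1 − 149 = -148 (mod 8).
    Reduce coefficients mod 8: 1·t ≡ 4 (mod 8).
    So t ≡ 4 (mod 8).
    Then x = 149 + 273·4 = 1241, valid modulo lcm(273, 8) = 2184: x ≡ 1241 (mod 2184).
Verify against each original: 1241 mod 7 = 2, 1241 mod 3 = 2, 1241 mod 13 = 6, 1241 mod 8 = 1.

x ≡ 1241 (mod 2184).


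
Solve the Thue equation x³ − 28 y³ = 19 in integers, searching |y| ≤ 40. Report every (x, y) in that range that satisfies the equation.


The equation is x³ - 28y³ = 19. For fixed y, x³ = 28·y³ + 19, so a solution requires the RHS to be a perfect cube.
Strategy: iterate y from -40 to 40, compute RHS = 28·y³ + 19, and check whether it is a (positive or negative) perfect cube.
Check small values of y:
  y = 0: RHS = 19 is not a perfect cube.
  y = 1: RHS = 47 is not a perfect cube.
  y = -1: RHS = -9 is not a perfect cube.
  y = 2: RHS = 243 is not a perfect cube.
  y = -2: RHS = -205 is not a perfect cube.
  y = 3: RHS = 775 is not a perfect cube.
  y = -3: RHS = -737 is not a perfect cube.
Continuing the search up to |y| = 40 finds no solutions either.
No (x, y) in the scanned range satisfies the equation.

No integer solutions with |y| ≤ 40.


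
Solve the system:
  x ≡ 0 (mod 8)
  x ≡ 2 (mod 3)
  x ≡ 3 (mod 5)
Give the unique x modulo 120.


Moduli 8, 3, 5 are pairwise coprime; by CRT there is a unique solution modulo M = 8 · 3 · 5 = 120.
Solve pairwise, accumulating the modulus:
  Start with x ≡ 0 (mod 8).
  Combine with x ≡ 2 (mod 3): since gcd(8, 3) = 1, we get a unique residue mod 24.
    Write x = 0 + 8·t and substitute into x ≡ 2 (mod 3): 8·t ≡ 2 − 0 = 2 (mod 3).
    Reduce coefficients mod 3: 2·t ≡ 2 (mod 3).
    The inverse of 2 mod 3 is 2 (since 2·2 = 4 = 1·3 + 1), so t ≡ 2·2 = 4 ≡ 1 (mod 3).
    Then x = 0 + 8·1 = 8, valid modulo lcm(8, 3) = 24: x ≡ 8 (mod 24).
  Combine with x ≡ 3 (mod 5): since gcd(24, 5) = 1, we get a unique residue mod 120.
    Write x = 8 + 24·t and substitute into x ≡ 3 (mod 5): 24·t ≡ 3 − 8 = -5 (mod 5).
    Reduce coefficients mod 5: 4·t ≡ 0 (mod 5).
    The inverse of 4 mod 5 is 4 (since 4·4 = 16 = 3·5 + 1), so t ≡ 4·0 = 0 ≡ 0 (mod 5).
    Then x = 8 + 24·0 = 8, valid modulo lcm(24, 5) = 120: x ≡ 8 (mod 120).
Verify: 8 mod 8 = 0 ✓, 8 mod 3 = 2 ✓, 8 mod 5 = 3 ✓.

x ≡ 8 (mod 120).


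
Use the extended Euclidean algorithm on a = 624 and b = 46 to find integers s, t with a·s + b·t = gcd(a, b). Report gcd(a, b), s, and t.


Euclidean algorithm on (624, 46) — divide until remainder is 0:
  624 = 13 · 46 + 26
  46 = 1 · 26 + 20
  26 = 1 · 20 + 6
  20 = 3 · 6 + 2
  6 = 3 · 2 + 0
gcd(624, 46) = 2.
Track Bezout coefficients alongside the remainders: start with r₀ = 624 = a·1 + b·0 (s = 1, t = 0) and r₁ = 46 = a·0 + b·1 (s = 0, t = 1); each new remainder r_{k+1} = r_{k-1} − q_k·r_k inherits s_{k+1} = s_{k-1} − q_k·s_k, t_{k+1} = t_{k-1} − q_k·t_k, so r_k = a·s_k + b·t_k at every step:
  q = 13: r = 26, s = 1 − 13·0 = 1, t = 0 − 13·1 = -13  (check: 624·1 + 46·(-13) = 26)
  q = 1: r = 20, s = 0 − 1·1 = -1, t = 1 − 1·(-13) = 14  (check: 624·(-1) + 46·14 = 20)
  q = 1: r = 6, s = 1 − 1·(-1) = 2, t = -13 − 1·14 = -27  (check: 624·2 + 46·(-27) = 6)
  q = 3: r = 2, s = -1 − 3·2 = -7, t = 14 − 3·(-27) = 95  (check: 624·(-7) + 46·95 = 2)
The row with r = 2 (the gcd) gives the Bezout coefficients s = -7, t = 95.
Result: 624 · (-7) + 46 · (95) = 2.

gcd(624, 46) = 2; s = -7, t = 95 (check: 624·(-7) + 46·95 = 2).


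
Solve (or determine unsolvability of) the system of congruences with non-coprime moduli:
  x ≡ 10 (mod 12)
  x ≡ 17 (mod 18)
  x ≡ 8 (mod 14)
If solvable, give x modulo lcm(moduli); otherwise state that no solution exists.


Moduli 12, 18, 14 are not pairwise coprime, so CRT works modulo lcm(m_i) when all pairwise compatibility conditions hold.
Pairwise compatibility: gcd(m_i, m_j) must divide a_i - a_j for every pair.
Merge one congruence at a time:
  Start: x ≡ 10 (mod 12).
  Combine with x ≡ 17 (mod 18): gcd(12, 18) = 6, and 17 - 10 = 7 is NOT divisible by 6.
    ⇒ system is inconsistent (no integer solution).

No solution (the system is inconsistent).


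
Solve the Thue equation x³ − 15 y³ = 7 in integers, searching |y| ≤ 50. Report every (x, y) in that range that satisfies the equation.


The equation is x³ - 15y³ = 7. For fixed y, x³ = 15·y³ + 7, so a solution requires the RHS to be a perfect cube.
Strategy: iterate y from -50 to 50, compute RHS = 15·y³ + 7, and check whether it is a (positive or negative) perfect cube.
Check small values of y:
  y = 0: RHS = 7 is not a perfect cube.
  y = 1: RHS = 22 is not a perfect cube.
  y = -1: RHS = -8 = (-2)³ ⇒ x = -2 works.
  y = 2: RHS = 127 is not a perfect cube.
  y = -2: RHS = -113 is not a perfect cube.
  y = 3: RHS = 412 is not a perfect cube.
  y = -3: RHS = -398 is not a perfect cube.
Continuing the search up to |y| = 50 finds no further solutions beyond those listed.
Collected solutions: (-2, -1).

Solutions (with |y| ≤ 50): (-2, -1).


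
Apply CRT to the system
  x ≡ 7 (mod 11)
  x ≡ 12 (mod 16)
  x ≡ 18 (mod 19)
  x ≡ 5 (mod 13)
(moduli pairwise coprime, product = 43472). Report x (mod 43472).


Product of moduli M = 11 · 16 · 19 · 13 = 43472.
Merge one congruence at a time:
  Start: x ≡ 7 (mod 11).
  Combine with x ≡ 12 (mod 16); new modulus lcm = 176.
    Write x = 7 + 11·t and substitute into x ≡ 12 (mod 16): 11·t ≡ 12 − 7 = 5 (mod 16).
    The inverse of 11 mod 16 is 3 (since 11·3 = 33 = 2·16 + 1), so t ≡ 3·5 = 15 ≡ 15 (mod 16).
    Then x = 7 + 11·15 = 172, valid modulo lcm(11, 16) = 176: x ≡ 172 (mod 176).
  Combine with x ≡ 18 (mod 19); new modulus lcm = 3344.
    Write x = 172 + 176·t and substitute into x ≡ 18 (mod 19): 176·t ≡ 18 − 172 = -154 (mod 19).
    Reduce coefficients mod 19: 5·t ≡ 17 (mod 19).
    The inverse of 5 mod 19 is 4 (since 5·4 = 20 = 1·19 + 1), so t ≡ 4·17 = 68 ≡ 11 (mod 19).
    Then x = 172 + 176·11 = 2108, valid modulo lcm(176, 19) = 3344: x ≡ 2108 (mod 3344).
  Combine with x ≡ 5 (mod 13); new modulus lcm = 43472.
    Write x = 2108 + 3344·t and substitute into x ≡ 5 (mod 13): 3344·t ≡ 5 − 2108 = -2103 (mod 13).
    Reduce coefficients mod 13: 3·t ≡ 3 (mod 13).
    The inverse of 3 mod 13 is 9 (since 3·9 = 27 = 2·13 + 1), so t ≡ 9·3 = 27 ≡ 1 (mod 13).
    Then x = 2108 + 3344·1 = 5452, valid modulo lcm(3344, 13) = 43472: x ≡ 5452 (mod 43472).
Verify against each original: 5452 mod 11 = 7, 5452 mod 16 = 12, 5452 mod 19 = 18, 5452 mod 13 = 5.

x ≡ 5452 (mod 43472).


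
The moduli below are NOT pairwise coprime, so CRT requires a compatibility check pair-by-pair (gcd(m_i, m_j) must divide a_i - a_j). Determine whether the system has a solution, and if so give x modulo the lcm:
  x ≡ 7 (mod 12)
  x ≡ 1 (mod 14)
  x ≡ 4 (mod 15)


Moduli 12, 14, 15 are not pairwise coprime, so CRT works modulo lcm(m_i) when all pairwise compatibility conditions hold.
Pairwise compatibility: gcd(m_i, m_j) must divide a_i - a_j for every pair.
Merge one congruence at a time:
  Start: x ≡ 7 (mod 12).
  Combine with x ≡ 1 (mod 14): gcd(12, 14) = 2; 1 - 7 = -6, which IS divisible by 2, so compatible.
    Write x = 7 + 12·t and substitute into x ≡ 1 (mod 14): 12·t ≡ 1 − 7 = -6 (mod 14).
    Divide the congruence (and modulus) by g = 2: 6·t ≡ -3 (mod 7).
    Reduce coefficients mod 7: 6·t ≡ 4 (mod 7).
    The inverse of 6 mod 7 is 6 (since 6·6 = 36 = 5·7 + 1), so t ≡ 6·4 = 24 ≡ 3 (mod 7).
    Then x = 7 + 12·3 = 43, valid modulo lcm(12, 14) = 84: x ≡ 43 (mod 84).
  Combine with x ≡ 4 (mod 15): gcd(84, 15) = 3; 4 - 43 = -39, which IS divisible by 3, so compatible.
    Write x = 43 + 84·t and substitute into x ≡ 4 (mod 15): 84·t ≡ 4 − 43 = -39 (mod 15).
    Divide the congruence (and modulus) by g = 3: 28·t ≡ -13 (mod 5).
    Reduce coefficients mod 5: 3·t ≡ 2 (mod 5).
    The inverse of 3 mod 5 is 2 (since 3·2 = 6 = 1·5 + 1), so t ≡ 2·2 = 4 ≡ 4 (mod 5).
    Then x = 43 + 84·4 = 379, valid modulo lcm(84, 15) = 420: x ≡ 379 (mod 420).
Verify: 379 mod 12 = 7, 379 mod 14 = 1, 379 mod 15 = 4.

x ≡ 379 (mod 420).


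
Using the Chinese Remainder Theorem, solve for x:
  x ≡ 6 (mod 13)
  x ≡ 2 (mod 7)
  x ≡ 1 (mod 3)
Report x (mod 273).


Moduli 13, 7, 3 are pairwise coprime; by CRT there is a unique solution modulo M = 13 · 7 · 3 = 273.
Solve pairwise, accumulating the modulus:
  Start with x ≡ 6 (mod 13).
  Combine with x ≡ 2 (mod 7): since gcd(13, 7) = 1, we get a unique residue mod 91.
    Write x = 6 + 13·t and substitute into x ≡ 2 (mod 7): 13·t ≡ 2 − 6 = -4 (mod 7).
    Reduce coefficients mod 7: 6·t ≡ 3 (mod 7).
    The inverse of 6 mod 7 is 6 (since 6·6 = 36 = 5·7 + 1), so t ≡ 6·3 = 18 ≡ 4 (mod 7).
    Then x = 6 + 13·4 = 58, valid modulo lcm(13, 7) = 91: x ≡ 58 (mod 91).
  Combine with x ≡ 1 (mod 3): since gcd(91, 3) = 1, we get a unique residue mod 273.
    Write x = 58 + 91·t and substitute into x ≡ 1 (mod 3): 91·t ≡ 1 − 58 = -57 (mod 3).
    Reduce coefficients mod 3: 1·t ≡ 0 (mod 3).
    So t ≡ 0 (mod 3).
    Then x = 58 + 91·0 = 58, valid modulo lcm(91, 3) = 273: x ≡ 58 (mod 273).
Verify: 58 mod 13 = 6 ✓, 58 mod 7 = 2 ✓, 58 mod 3 = 1 ✓.

x ≡ 58 (mod 273).


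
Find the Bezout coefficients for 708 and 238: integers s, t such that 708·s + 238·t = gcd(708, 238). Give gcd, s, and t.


Euclidean algorithm on (708, 238) — divide until remainder is 0:
  708 = 2 · 238 + 232
  238 = 1 · 232 + 6
  232 = 38 · 6 + 4
  6 = 1 · 4 + 2
  4 = 2 · 2 + 0
gcd(708, 238) = 2.
Track Bezout coefficients alongside the remainders: start with r₀ = 708 = a·1 + b·0 (s = 1, t = 0) and r₁ = 238 = a·0 + b·1 (s = 0, t = 1); each new remainder r_{k+1} = r_{k-1} − q_k·r_k inherits s_{k+1} = s_{k-1} − q_k·s_k, t_{k+1} = t_{k-1} − q_k·t_k, so r_k = a·s_k + b·t_k at every step:
  q = 2: r = 232, s = 1 − 2·0 = 1, t = 0 − 2·1 = -2  (check: 708·1 + 238·(-2) = 232)
  q = 1: r = 6, s = 0 − 1·1 = -1, t = 1 − 1·(-2) = 3  (check: 708·(-1) + 238·3 = 6)
  q = 38: r = 4, s = 1 − 38·(-1) = 39, t = -2 − 38·3 = -116  (check: 708·39 + 238·(-116) = 4)
  q = 1: r = 2, s = -1 − 1·39 = -40, t = 3 − 1·(-116) = 119  (check: 708·(-40) + 238·119 = 2)
The row with r = 2 (the gcd) gives the Bezout coefficients s = -40, t = 119.
Result: 708 · (-40) + 238 · (119) = 2.

gcd(708, 238) = 2; s = -40, t = 119 (check: 708·(-40) + 238·119 = 2).


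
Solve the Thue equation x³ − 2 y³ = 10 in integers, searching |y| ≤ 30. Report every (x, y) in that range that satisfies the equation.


The equation is x³ - 2y³ = 10. For fixed y, x³ = 2·y³ + 10, so a solution requires the RHS to be a perfect cube.
Strategy: iterate y from -30 to 30, compute RHS = 2·y³ + 10, and check whether it is a (positive or negative) perfect cube.
Check small values of y:
  y = 0: RHS = 10 is not a perfect cube.
  y = 1: RHS = 12 is not a perfect cube.
  y = -1: RHS = 8 = (2)³ ⇒ x = 2 works.
  y = 2: RHS = 26 is not a perfect cube.
  y = -2: RHS = -6 is not a perfect cube.
  y = 3: RHS = 64 = (4)³ ⇒ x = 4 works.
  y = -3: RHS = -44 is not a perfect cube.
Continuing the search up to |y| = 30 finds no further solutions beyond those listed.
Collected solutions: (2, -1), (4, 3).

Solutions (with |y| ≤ 30): (2, -1), (4, 3).


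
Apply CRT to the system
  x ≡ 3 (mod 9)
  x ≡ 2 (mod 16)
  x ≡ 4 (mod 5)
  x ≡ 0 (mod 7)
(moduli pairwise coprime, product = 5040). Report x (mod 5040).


Product of moduli M = 9 · 16 · 5 · 7 = 5040.
Merge one congruence at a time:
  Start: x ≡ 3 (mod 9).
  Combine with x ≡ 2 (mod 16); new modulus lcm = 144.
    Write x = 3 + 9·t and substitute into x ≡ 2 (mod 16): 9·t ≡ 2 − 3 = -1 (mod 16).
    Reduce coefficients mod 16: 9·t ≡ 15 (mod 16).
    The inverse of 9 mod 16 is 9 (since 9·9 = 81 = 5·16 + 1), so t ≡ 9·15 = 135 ≡ 7 (mod 16).
    Then x = 3 + 9·7 = 66, valid modulo lcm(9, 16) = 144: x ≡ 66 (mod 144).
  Combine with x ≡ 4 (mod 5); new modulus lcm = 720.
    Write x = 66 + 144·t and substitute into x ≡ 4 (mod 5): 144·t ≡ 4 − 66 = -62 (mod 5).
    Reduce coefficients mod 5: 4·t ≡ 3 (mod 5).
    The inverse of 4 mod 5 is 4 (since 4·4 = 16 = 3·5 + 1), so t ≡ 4·3 = 12 ≡ 2 (mod 5).
    Then x = 66 + 144·2 = 354, valid modulo lcm(144, 5) = 720: x ≡ 354 (mod 720).
  Combine with x ≡ 0 (mod 7); new modulus lcm = 5040.
    Write x = 354 + 720·t and substitute into x ≡ 0 (mod 7): 720·t ≡ 0 − 354 = -354 (mod 7).
    Reduce coefficients mod 7: 6·t ≡ 3 (mod 7).
    The inverse of 6 mod 7 is 6 (since 6·6 = 36 = 5·7 + 1), so t ≡ 6·3 = 18 ≡ 4 (mod 7).
    Then x = 354 + 720·4 = 3234, valid modulo lcm(720, 7) = 5040: x ≡ 3234 (mod 5040).
Verify against each original: 3234 mod 9 = 3, 3234 mod 16 = 2, 3234 mod 5 = 4, 3234 mod 7 = 0.

x ≡ 3234 (mod 5040).


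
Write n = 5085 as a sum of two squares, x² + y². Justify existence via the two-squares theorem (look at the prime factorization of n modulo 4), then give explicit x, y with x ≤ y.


Step 1: Factor n = 5085 = 3^2 · 5 · 113.
Step 2: Check the mod-4 condition on each prime factor: 3 ≡ 3 (mod 4), exponent 2 (must be even); 5 ≡ 1 (mod 4), exponent 1; 113 ≡ 1 (mod 4), exponent 1.
All primes ≡ 3 (mod 4) appear to even exponent (or don't appear), so by the two-squares theorem n IS expressible as a sum of two squares.
Step 3: Build a representation. Group n = k² · m with k = 3 and m = 5 · 113 = 565 (a product of primes ≡ 1 (mod 4)); a representation of m scales to one of n via (k·x)² + (k·y)² = k²(x² + y²). Each prime p ≡ 1 (mod 4) is itself a sum of two squares; find a² by testing p − a² for a perfect square:
  5: 5 − 1² = 4 = 2² ⇒ 5 = 1² + 2².
  113: 113 − 1² = 112, 113 − 2² = 109, 113 − 3² = 104, 113 − 4² = 97, 113 − 5² = 88, 113 − 6² = 77, 113 − 7² = 64 = 8² ⇒ 113 = 7² + 8².
  Combine using the Brahmagupta–Fibonacci identity (a² + b²)(c² + d²) = (ac − bd)² + (ad + bc)² = (ac + bd)² + (ad − bc)²:
  5 · 113 = 565: from (1² + 2²)(7² + 8²), take (1·7 − 2·8, 1·8 + 2·7) = (7 − 16, 8 + 14) = (-9, 22); dropping signs (only squares matter) gives (9, 22); check 9² + 22² = 81 + 484 = 565 ✓.
  Scale by k = 3: (3·9, 3·22) = (27, 66).
Step 4: Order so x ≤ y and verify: 27² + 66² = 729 + 4356 = 5085 = n. ✓

n = 5085 = 27² + 66² (one valid representation with x ≤ y).


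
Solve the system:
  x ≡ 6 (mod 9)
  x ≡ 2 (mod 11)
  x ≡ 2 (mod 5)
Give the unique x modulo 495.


Moduli 9, 11, 5 are pairwise coprime; by CRT there is a unique solution modulo M = 9 · 11 · 5 = 495.
Solve pairwise, accumulating the modulus:
  Start with x ≡ 6 (mod 9).
  Combine with x ≡ 2 (mod 11): since gcd(9, 11) = 1, we get a unique residue mod 99.
    Write x = 6 + 9·t and substitute into x ≡ 2 (mod 11): 9·t ≡ 2 − 6 = -4 (mod 11).
    Reduce coefficients mod 11: 9·t ≡ 7 (mod 11).
    The inverse of 9 mod 11 is 5 (since 9·5 = 45 = 4·11 + 1), so t ≡ 5·7 = 35 ≡ 2 (mod 11).
    Then x = 6 + 9·2 = 24, valid modulo lcm(9, 11) = 99: x ≡ 24 (mod 99).
  Combine with x ≡ 2 (mod 5): since gcd(99, 5) = 1, we get a unique residue mod 495.
    Write x = 24 + 99·t and substitute into x ≡ 2 (mod 5): 99·t ≡ 2 − 24 = -22 (mod 5).
    Reduce coefficients mod 5: 4·t ≡ 3 (mod 5).
    The inverse of 4 mod 5 is 4 (since 4·4 = 16 = 3·5 + 1), so t ≡ 4·3 = 12 ≡ 2 (mod 5).
    Then x = 24 + 99·2 = 222, valid modulo lcm(99, 5) = 495: x ≡ 222 (mod 495).
Verify: 222 mod 9 = 6 ✓, 222 mod 11 = 2 ✓, 222 mod 5 = 2 ✓.

x ≡ 222 (mod 495).


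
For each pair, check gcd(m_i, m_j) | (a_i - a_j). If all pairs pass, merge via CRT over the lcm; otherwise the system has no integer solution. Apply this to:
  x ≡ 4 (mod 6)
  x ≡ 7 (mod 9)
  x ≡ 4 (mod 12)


Moduli 6, 9, 12 are not pairwise coprime, so CRT works modulo lcm(m_i) when all pairwise compatibility conditions hold.
Pairwise compatibility: gcd(m_i, m_j) must divide a_i - a_j for every pair.
Merge one congruence at a time:
  Start: x ≡ 4 (mod 6).
  Combine with x ≡ 7 (mod 9): gcd(6, 9) = 3; 7 - 4 = 3, which IS divisible by 3, so compatible.
    Write x = 4 + 6·t and substitute into x ≡ 7 (mod 9): 6·t ≡ 7 − 4 = 3 (mod 9).
    Divide the congruence (and modulus) by g = 3: 2·t ≡ 1 (mod 3).
    The inverse of 2 mod 3 is 2 (since 2·2 = 4 = 1·3 + 1), so t ≡ 2·1 = 2 ≡ 2 (mod 3).
    Then x = 4 + 6·2 = 16, valid modulo lcm(6, 9) = 18: x ≡ 16 (mod 18).
  Combine with x ≡ 4 (mod 12): gcd(18, 12) = 6; 4 - 16 = -12, which IS divisible by 6, so compatible.
    Write x = 16 + 18·t and substitute into x ≡ 4 (mod 12): 18·t ≡ 4 − 16 = -12 (mod 12).
    Divide the congruence (and modulus) by g = 6: 3·t ≡ -2 (mod 2).
    Reduce coefficients mod 2: 1·t ≡ 0 (mod 2).
    So t ≡ 0 (mod 2).
    Then x = 16 + 18·0 = 16, valid modulo lcm(18, 12) = 36: x ≡ 16 (mod 36).
Verify: 16 mod 6 = 4, 16 mod 9 = 7, 16 mod 12 = 4.

x ≡ 16 (mod 36).
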